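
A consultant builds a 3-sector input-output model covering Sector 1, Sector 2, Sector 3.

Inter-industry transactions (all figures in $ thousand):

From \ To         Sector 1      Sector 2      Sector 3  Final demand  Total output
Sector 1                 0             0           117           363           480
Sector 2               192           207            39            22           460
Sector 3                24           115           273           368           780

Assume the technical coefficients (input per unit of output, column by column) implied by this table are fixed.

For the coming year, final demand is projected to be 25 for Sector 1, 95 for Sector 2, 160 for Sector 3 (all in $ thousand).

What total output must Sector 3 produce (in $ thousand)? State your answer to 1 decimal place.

x_3 = 352.7

Technical coefficients a_ij = z_ij / X_j:
  a_11 = 0/480 = 0.00, a_21 = 192/480 = 0.40, a_31 = 24/480 = 0.05
  a_12 = 0/460 = 0.00, a_22 = 207/460 = 0.45, a_32 = 115/460 = 0.25
  a_13 = 117/780 = 0.15, a_23 = 39/780 = 0.05, a_33 = 273/780 = 0.35
I − A =
  [   1.00     0.00    -0.15]
  [  -0.40     0.55    -0.05]
  [  -0.05    -0.25     0.65]
Cofactors of I−A, C_ij = (−1)^(i+j)·(minor ij) (rows/columns in the sector order above):
  C_11 = (0.55)(0.65) − (-0.05)(-0.25) = 0.3450
  C_12 = −[(-0.40)(0.65) − (-0.05)(-0.05)] = 0.2625
  C_13 = (-0.40)(-0.25) − (0.55)(-0.05) = 0.1275
  C_21 = −[(0.00)(0.65) − (-0.15)(-0.25)] = 0.0375
  C_22 = (1.00)(0.65) − (-0.15)(-0.05) = 0.6425
  C_23 = −[(1.00)(-0.25) − (0.00)(-0.05)] = 0.2500
  C_31 = (0.00)(-0.05) − (-0.15)(0.55) = 0.0825
  C_32 = −[(1.00)(-0.05) − (-0.15)(-0.40)] = 0.1100
  C_33 = (1.00)(0.55) − (0.00)(-0.40) = 0.5500
det(I−A) = Σ_j (I−A)_1j·C_1j = (1.00)(0.3450) + (0.00)(0.2625) + (-0.15)(0.1275) = 0.325875
adj(I−A) = Cᵀ =
  [ 0.3450   0.0375   0.0825]
  [ 0.2625   0.6425   0.1100]
  [ 0.1275   0.2500   0.5500]
(I − A)⁻¹ = adj(I−A) / det(I−A) ≈
  [   1.0587     0.1151     0.2532]
  [   0.8055     1.9716     0.3376]
  [   0.3913     0.7672     1.6878]
x = (I − A)⁻¹ d = adj(I−A)·d / det(I−A), with det(I−A) = 0.325875:
  x_1 = (0.3450·25 + 0.0375·95 + 0.0825·160) / 0.325875 = 25.3875 / 0.325875 ≈ 77.9
  x_2 = (0.2625·25 + 0.6425·95 + 0.1100·160) / 0.325875 = 85.20 / 0.325875 ≈ 261.4
  x_3 = (0.1275·25 + 0.2500·95 + 0.5500·160) / 0.325875 = 114.9375 / 0.325875 ≈ 352.7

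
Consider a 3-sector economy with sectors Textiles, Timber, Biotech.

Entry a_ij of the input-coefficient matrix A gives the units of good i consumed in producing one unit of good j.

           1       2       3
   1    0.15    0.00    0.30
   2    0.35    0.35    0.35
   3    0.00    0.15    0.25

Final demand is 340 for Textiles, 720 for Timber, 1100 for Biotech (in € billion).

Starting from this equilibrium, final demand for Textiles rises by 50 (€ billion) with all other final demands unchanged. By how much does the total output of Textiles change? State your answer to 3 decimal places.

I − A =
  [   0.85     0.00    -0.30]
  [  -0.35     0.65    -0.35]
  [   0.00    -0.15     0.75]
Cofactors of I−A, C_ij = (−1)^(i+j)·(minor ij) (rows/columns in the sector order above):
  C_11 = (0.65)(0.75) − (-0.35)(-0.15) = 0.4350
  C_12 = −[(-0.35)(0.75) − (-0.35)(0.00)] = 0.2625
  C_13 = (-0.35)(-0.15) − (0.65)(0.00) = 0.0525
  C_21 = −[(0.00)(0.75) − (-0.30)(-0.15)] = 0.0450
  C_22 = (0.85)(0.75) − (-0.30)(0.00) = 0.6375
  C_23 = −[(0.85)(-0.15) − (0.00)(0.00)] = 0.1275
  C_31 = (0.00)(-0.35) − (-0.30)(0.65) = 0.1950
  C_32 = −[(0.85)(-0.35) − (-0.30)(-0.35)] = 0.4025
  C_33 = (0.85)(0.65) − (0.00)(-0.35) = 0.5525
det(I−A) = Σ_j (I−A)_1j·C_1j = (0.85)(0.4350) + (0.00)(0.2625) + (-0.30)(0.0525) = 0.3540
adj(I−A) = Cᵀ =
  [ 0.4350   0.0450   0.1950]
  [ 0.2625   0.6375   0.4025]
  [ 0.0525   0.1275   0.5525]
(I − A)⁻¹ = adj(I−A) / det(I−A) ≈
  [   1.2288     0.1271     0.5508]
  [   0.7415     1.8008     1.1370]
  [   0.1483     0.3602     1.5607]
Δx = (I − A)⁻¹ Δd with Δd having +50 in the Textiles component and 0 elsewhere.
So Δx_1 = L_11 · (+50), where L_11 = adj(I−A)_11 / det(I−A) = 0.4350 / 0.3540.
Δx_1 = 0.4350 × (+50) / 0.3540 = 21.75 / 0.3540 ≈ 61.441.

Δx_1 = 61.441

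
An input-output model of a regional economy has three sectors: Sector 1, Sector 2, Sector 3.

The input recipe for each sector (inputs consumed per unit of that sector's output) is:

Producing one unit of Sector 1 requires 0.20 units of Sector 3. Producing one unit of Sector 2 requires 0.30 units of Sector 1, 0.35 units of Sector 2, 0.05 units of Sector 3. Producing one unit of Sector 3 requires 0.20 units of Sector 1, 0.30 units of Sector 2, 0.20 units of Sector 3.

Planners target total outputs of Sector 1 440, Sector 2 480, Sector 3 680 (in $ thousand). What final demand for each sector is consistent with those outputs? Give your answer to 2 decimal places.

I − A =
  [   1.00    -0.30    -0.20]
  [   0.00     0.65    -0.30]
  [  -0.20    -0.05     0.80]
d = (I − A) x:
  d_1 = (+1.00)·440 + (-0.30)·480 + (-0.20)·680 = 160.00
  d_2 = (+0.00)·440 + (+0.65)·480 + (-0.30)·680 = 108.00
  d_3 = (-0.20)·440 + (-0.05)·480 + (+0.80)·680 = 432.00

d_1 = 160.00, d_2 = 108.00, d_3 = 432.00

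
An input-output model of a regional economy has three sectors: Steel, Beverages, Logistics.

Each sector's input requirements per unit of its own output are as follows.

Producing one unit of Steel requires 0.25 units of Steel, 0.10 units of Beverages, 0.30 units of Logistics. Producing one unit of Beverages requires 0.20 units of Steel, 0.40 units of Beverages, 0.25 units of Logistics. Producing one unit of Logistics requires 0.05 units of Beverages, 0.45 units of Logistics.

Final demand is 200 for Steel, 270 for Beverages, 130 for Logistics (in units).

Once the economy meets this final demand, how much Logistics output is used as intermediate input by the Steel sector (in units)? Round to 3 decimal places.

I − A =
  [   0.75    -0.20     0.00]
  [  -0.10     0.60    -0.05]
  [  -0.30    -0.25     0.55]
Cofactors of I−A, C_ij = (−1)^(i+j)·(minor ij) (rows/columns in the sector order above):
  C_11 = (0.60)(0.55) − (-0.05)(-0.25) = 0.3175
  C_12 = −[(-0.10)(0.55) − (-0.05)(-0.30)] = 0.0700
  C_13 = (-0.10)(-0.25) − (0.60)(-0.30) = 0.2050
  C_21 = −[(-0.20)(0.55) − (0.00)(-0.25)] = 0.1100
  C_22 = (0.75)(0.55) − (0.00)(-0.30) = 0.4125
  C_23 = −[(0.75)(-0.25) − (-0.20)(-0.30)] = 0.2475
  C_31 = (-0.20)(-0.05) − (0.00)(0.60) = 0.0100
  C_32 = −[(0.75)(-0.05) − (0.00)(-0.10)] = 0.0375
  C_33 = (0.75)(0.60) − (-0.20)(-0.10) = 0.4300
det(I−A) = Σ_j (I−A)_1j·C_1j = (0.75)(0.3175) + (-0.20)(0.0700) + (0.00)(0.2050) = 0.224125
adj(I−A) = Cᵀ =
  [ 0.3175   0.1100   0.0100]
  [ 0.0700   0.4125   0.0375]
  [ 0.2050   0.2475   0.4300]
(I − A)⁻¹ = adj(I−A) / det(I−A) ≈
  [   1.4166     0.4908     0.0446]
  [   0.3123     1.8405     0.1673]
  [   0.9147     1.1043     1.9186]
First solve x = (I − A)⁻¹ d = adj(I−A)·d / det(I−A); in particular x_1 = (0.3175·200 + 0.1100·270 + 0.0100·130) / 0.224125 = 94.50 / 0.224125 ≈ 421.63971.
Intermediate flow from 3 to 1: z_31 = a_31 · x_1 = 0.30 × 94.50 / 0.224125 = 28.35 / 0.224125 ≈ 126.492.

z_31 = 126.492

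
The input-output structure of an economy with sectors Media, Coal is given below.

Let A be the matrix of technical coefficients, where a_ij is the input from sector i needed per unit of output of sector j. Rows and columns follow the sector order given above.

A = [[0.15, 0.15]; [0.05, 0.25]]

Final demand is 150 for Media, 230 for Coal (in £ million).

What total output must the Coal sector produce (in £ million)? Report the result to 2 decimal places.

I − A =
  [   0.85    -0.15]
  [  -0.05     0.75]
det(I−A) = (0.85)(0.75) − (-0.15)(-0.05) = 0.6300
adj(I−A) = [[0.75, 0.15], [0.05, 0.85]]
(I − A)⁻¹ = adj(I−A) / det(I−A) ≈
  [   1.1905     0.2381]
  [   0.0794     1.3492]
x = (I − A)⁻¹ d = adj(I−A)·d / det(I−A), with det(I−A) = 0.6300:
  x_1 = (0.75·150 + 0.15·230) / 0.6300 = 147.00 / 0.6300 ≈ 233.33
  x_2 = (0.05·150 + 0.85·230) / 0.6300 = 203.00 / 0.6300 ≈ 322.22

x_2 = 322.22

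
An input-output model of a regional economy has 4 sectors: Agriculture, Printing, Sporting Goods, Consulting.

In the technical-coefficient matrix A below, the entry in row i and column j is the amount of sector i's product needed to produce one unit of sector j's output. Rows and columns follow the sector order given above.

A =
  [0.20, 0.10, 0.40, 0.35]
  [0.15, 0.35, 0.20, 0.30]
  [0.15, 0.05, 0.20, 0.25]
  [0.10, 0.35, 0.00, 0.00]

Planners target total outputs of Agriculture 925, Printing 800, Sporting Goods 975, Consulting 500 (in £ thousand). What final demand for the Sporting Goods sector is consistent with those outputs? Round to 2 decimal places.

d_3 = 476.25

I − A =
  [   0.80    -0.10    -0.40    -0.35]
  [  -0.15     0.65    -0.20    -0.30]
  [  -0.15    -0.05     0.80    -0.25]
  [  -0.10    -0.35     0.00     1.00]
d = (I − A) x:
  d_1 = (+0.80)·925 + (-0.10)·800 + (-0.40)·975 + (-0.35)·500 = 95.00
  d_2 = (-0.15)·925 + (+0.65)·800 + (-0.20)·975 + (-0.30)·500 = 36.25
  d_3 = (-0.15)·925 + (-0.05)·800 + (+0.80)·975 + (-0.25)·500 = 476.25
  d_4 = (-0.10)·925 + (-0.35)·800 + (+0.00)·975 + (+1.00)·500 = 127.50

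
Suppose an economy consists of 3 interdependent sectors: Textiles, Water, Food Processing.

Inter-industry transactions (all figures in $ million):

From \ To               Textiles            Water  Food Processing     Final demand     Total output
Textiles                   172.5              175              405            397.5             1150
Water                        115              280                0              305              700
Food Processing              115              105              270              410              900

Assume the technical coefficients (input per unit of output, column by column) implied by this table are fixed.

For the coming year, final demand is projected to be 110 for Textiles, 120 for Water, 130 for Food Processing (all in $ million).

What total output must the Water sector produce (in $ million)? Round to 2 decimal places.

x_2 = 260.18

Technical coefficients a_ij = z_ij / X_j:
  a_11 = 172.5/1150 = 0.15, a_21 = 115/1150 = 0.10, a_31 = 115/1150 = 0.10
  a_12 = 175/700 = 0.25, a_22 = 280/700 = 0.40, a_32 = 105/700 = 0.15
  a_13 = 405/900 = 0.45, a_23 = 0/900 = 0.00, a_33 = 270/900 = 0.30
I − A =
  [   0.85    -0.25    -0.45]
  [  -0.10     0.60     0.00]
  [  -0.10    -0.15     0.70]
Cofactors of I−A, C_ij = (−1)^(i+j)·(minor ij) (rows/columns in the sector order above):
  C_11 = (0.60)(0.70) − (0.00)(-0.15) = 0.4200
  C_12 = −[(-0.10)(0.70) − (0.00)(-0.10)] = 0.0700
  C_13 = (-0.10)(-0.15) − (0.60)(-0.10) = 0.0750
  C_21 = −[(-0.25)(0.70) − (-0.45)(-0.15)] = 0.2425
  C_22 = (0.85)(0.70) − (-0.45)(-0.10) = 0.5500
  C_23 = −[(0.85)(-0.15) − (-0.25)(-0.10)] = 0.1525
  C_31 = (-0.25)(0.00) − (-0.45)(0.60) = 0.2700
  C_32 = −[(0.85)(0.00) − (-0.45)(-0.10)] = 0.0450
  C_33 = (0.85)(0.60) − (-0.25)(-0.10) = 0.4850
det(I−A) = Σ_j (I−A)_1j·C_1j = (0.85)(0.4200) + (-0.25)(0.0700) + (-0.45)(0.0750) = 0.30575
adj(I−A) = Cᵀ =
  [ 0.4200   0.2425   0.2700]
  [ 0.0700   0.5500   0.0450]
  [ 0.0750   0.1525   0.4850]
(I − A)⁻¹ = adj(I−A) / det(I−A) ≈
  [   1.3737     0.7931     0.8831]
  [   0.2289     1.7989     0.1472]
  [   0.2453     0.4988     1.5863]
x = (I − A)⁻¹ d = adj(I−A)·d / det(I−A), with det(I−A) = 0.30575:
  x_1 = (0.4200·110 + 0.2425·120 + 0.2700·130) / 0.30575 = 110.40 / 0.30575 ≈ 361.08
  x_2 = (0.0700·110 + 0.5500·120 + 0.0450·130) / 0.30575 = 79.55 / 0.30575 ≈ 260.18
  x_3 = (0.0750·110 + 0.1525·120 + 0.4850·130) / 0.30575 = 89.60 / 0.30575 ≈ 293.05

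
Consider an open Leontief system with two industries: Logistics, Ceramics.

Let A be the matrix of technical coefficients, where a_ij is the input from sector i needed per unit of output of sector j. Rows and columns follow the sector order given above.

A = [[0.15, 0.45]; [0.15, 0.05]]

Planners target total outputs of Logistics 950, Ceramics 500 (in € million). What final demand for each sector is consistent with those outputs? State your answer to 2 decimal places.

I − A =
  [   0.85    -0.45]
  [  -0.15     0.95]
d = (I − A) x:
  d_1 = (+0.85)·950 + (-0.45)·500 = 582.50
  d_2 = (-0.15)·950 + (+0.95)·500 = 332.50

d_1 = 582.50, d_2 = 332.50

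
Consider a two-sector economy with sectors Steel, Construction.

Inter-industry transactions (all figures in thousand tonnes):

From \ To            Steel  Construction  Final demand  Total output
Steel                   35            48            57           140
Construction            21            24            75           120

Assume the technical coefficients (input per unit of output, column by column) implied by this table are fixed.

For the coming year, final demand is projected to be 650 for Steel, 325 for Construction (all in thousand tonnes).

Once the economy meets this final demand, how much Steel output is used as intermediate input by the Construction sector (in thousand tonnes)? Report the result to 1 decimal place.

z_SC = 252.8

Technical coefficients a_ij = z_ij / X_j:
  a_SS = 35/140 = 0.25, a_CS = 21/140 = 0.15
  a_SC = 48/120 = 0.40, a_CC = 24/120 = 0.20
I − A =
  [   0.75    -0.40]
  [  -0.15     0.80]
det(I−A) = (0.75)(0.80) − (-0.40)(-0.15) = 0.5400
adj(I−A) = [[0.80, 0.40], [0.15, 0.75]]
(I − A)⁻¹ = adj(I−A) / det(I−A) ≈
  [   1.4815     0.7407]
  [   0.2778     1.3889]
First solve x = (I − A)⁻¹ d = adj(I−A)·d / det(I−A); in particular x_C = (0.15·650 + 0.75·325) / 0.5400 = 341.25 / 0.5400 ≈ 631.944.
Intermediate flow from S to C: z_SC = a_SC · x_C = 0.40 × 341.25 / 0.5400 = 136.50 / 0.5400 ≈ 252.8.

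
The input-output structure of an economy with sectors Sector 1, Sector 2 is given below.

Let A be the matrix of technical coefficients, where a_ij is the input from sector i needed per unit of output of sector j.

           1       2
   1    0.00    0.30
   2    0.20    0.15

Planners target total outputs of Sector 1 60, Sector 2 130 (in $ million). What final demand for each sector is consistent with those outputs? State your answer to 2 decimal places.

d_1 = 21.00, d_2 = 98.50

I − A =
  [   1.00    -0.30]
  [  -0.20     0.85]
d = (I − A) x:
  d_1 = (+1.00)·60 + (-0.30)·130 = 21.00
  d_2 = (-0.20)·60 + (+0.85)·130 = 98.50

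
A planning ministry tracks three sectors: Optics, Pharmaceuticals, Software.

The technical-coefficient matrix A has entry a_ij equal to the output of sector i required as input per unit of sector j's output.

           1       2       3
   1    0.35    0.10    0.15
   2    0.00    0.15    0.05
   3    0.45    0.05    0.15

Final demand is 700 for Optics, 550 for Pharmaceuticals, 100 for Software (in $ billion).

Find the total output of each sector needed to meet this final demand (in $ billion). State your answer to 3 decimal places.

I − A =
  [   0.65    -0.10    -0.15]
  [   0.00     0.85    -0.05]
  [  -0.45    -0.05     0.85]
Cofactors of I−A, C_ij = (−1)^(i+j)·(minor ij) (rows/columns in the sector order above):
  C_11 = (0.85)(0.85) − (-0.05)(-0.05) = 0.7200
  C_12 = −[(0.00)(0.85) − (-0.05)(-0.45)] = 0.0225
  C_13 = (0.00)(-0.05) − (0.85)(-0.45) = 0.3825
  C_21 = −[(-0.10)(0.85) − (-0.15)(-0.05)] = 0.0925
  C_22 = (0.65)(0.85) − (-0.15)(-0.45) = 0.4850
  C_23 = −[(0.65)(-0.05) − (-0.10)(-0.45)] = 0.0775
  C_31 = (-0.10)(-0.05) − (-0.15)(0.85) = 0.1325
  C_32 = −[(0.65)(-0.05) − (-0.15)(0.00)] = 0.0325
  C_33 = (0.65)(0.85) − (-0.10)(0.00) = 0.5525
det(I−A) = Σ_j (I−A)_1j·C_1j = (0.65)(0.7200) + (-0.10)(0.0225) + (-0.15)(0.3825) = 0.408375
adj(I−A) = Cᵀ =
  [ 0.7200   0.0925   0.1325]
  [ 0.0225   0.4850   0.0325]
  [ 0.3825   0.0775   0.5525]
(I − A)⁻¹ = adj(I−A) / det(I−A) ≈
  [   1.7631     0.2265     0.3245]
  [   0.0551     1.1876     0.0796]
  [   0.9366     0.1898     1.3529]
x = (I − A)⁻¹ d = adj(I−A)·d / det(I−A), with det(I−A) = 0.408375:
  x_1 = (0.7200·700 + 0.0925·550 + 0.1325·100) / 0.408375 = 568.125 / 0.408375 ≈ 1391.185
  x_2 = (0.0225·700 + 0.4850·550 + 0.0325·100) / 0.408375 = 285.75 / 0.408375 ≈ 699.725
  x_3 = (0.3825·700 + 0.0775·550 + 0.5525·100) / 0.408375 = 365.625 / 0.408375 ≈ 895.317

x_1 = 1391.185, x_2 = 699.725, x_3 = 895.317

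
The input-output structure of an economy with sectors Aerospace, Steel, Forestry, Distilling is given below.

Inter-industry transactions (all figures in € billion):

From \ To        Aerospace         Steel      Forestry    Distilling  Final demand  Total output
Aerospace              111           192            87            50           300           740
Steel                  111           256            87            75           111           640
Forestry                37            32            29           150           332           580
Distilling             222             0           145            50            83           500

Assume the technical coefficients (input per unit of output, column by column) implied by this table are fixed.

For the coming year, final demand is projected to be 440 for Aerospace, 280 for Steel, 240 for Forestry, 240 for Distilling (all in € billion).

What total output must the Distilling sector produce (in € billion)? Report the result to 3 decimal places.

Technical coefficients a_ij = z_ij / X_j:
  a_AA = 111/740 = 0.15, a_SA = 111/740 = 0.15, a_FA = 37/740 = 0.05, a_DA = 222/740 = 0.30
  a_AS = 192/640 = 0.30, a_SS = 256/640 = 0.40, a_FS = 32/640 = 0.05, a_DS = 0/640 = 0.00
  a_AF = 87/580 = 0.15, a_SF = 87/580 = 0.15, a_FF = 29/580 = 0.05, a_DF = 145/580 = 0.25
  a_AD = 50/500 = 0.10, a_SD = 75/500 = 0.15, a_FD = 150/500 = 0.30, a_DD = 50/500 = 0.10
I − A =
  [   0.85    -0.30    -0.15    -0.10]
  [  -0.15     0.60    -0.15    -0.15]
  [  -0.05    -0.05     0.95    -0.30]
  [  -0.30     0.00    -0.25     0.90]
Compute the cofactors C_ij = (−1)^(i+j)·(3×3 minor ij) of I−A; the adjugate is their transpose:
adj(I−A) = Cᵀ =
  [ 0.459375   0.242000   0.147750   0.140625]
  [ 0.181875   0.613000   0.172875   0.180000]
  [ 0.090000   0.077250   0.387000   0.151875]
  [ 0.178125   0.102125   0.156750   0.427500]
det(I−A) = Σ_j (I−A)_1j·C_1j = (0.85)(0.459375) + (-0.30)(0.181875) + (-0.15)(0.090000) + (-0.10)(0.178125) = 0.30459375
(I − A)⁻¹ = adj(I−A) / det(I−A) ≈
  [   1.5082     0.7945     0.4851     0.4617]
  [   0.5971     2.0125     0.5676     0.5910]
  [   0.2955     0.2536     1.2705     0.4986]
  [   0.5848     0.3353     0.5146     1.4035]
x = (I − A)⁻¹ d = adj(I−A)·d / det(I−A), with det(I−A) = 0.30459375:
  x_A = (0.459375·440 + 0.242000·280 + 0.147750·240 + 0.140625·240) / 0.30459375 = 339.095 / 0.30459375 ≈ 1113.270
  x_S = (0.181875·440 + 0.613000·280 + 0.172875·240 + 0.180000·240) / 0.30459375 = 336.355 / 0.30459375 ≈ 1104.274
  x_F = (0.090000·440 + 0.077250·280 + 0.387000·240 + 0.151875·240) / 0.30459375 = 190.56 / 0.30459375 ≈ 625.620
  x_D = (0.178125·440 + 0.102125·280 + 0.156750·240 + 0.427500·240) / 0.30459375 = 247.19 / 0.30459375 ≈ 811.540

x_D = 811.540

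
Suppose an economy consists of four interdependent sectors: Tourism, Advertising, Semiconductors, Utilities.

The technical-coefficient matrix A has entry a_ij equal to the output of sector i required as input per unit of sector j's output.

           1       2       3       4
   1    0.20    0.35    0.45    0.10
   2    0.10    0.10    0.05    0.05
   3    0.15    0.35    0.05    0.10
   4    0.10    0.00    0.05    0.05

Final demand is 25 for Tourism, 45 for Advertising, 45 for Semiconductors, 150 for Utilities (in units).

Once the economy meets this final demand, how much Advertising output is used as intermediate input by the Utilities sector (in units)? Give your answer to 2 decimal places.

z_24 = 9.06

I − A =
  [   0.80    -0.35    -0.45    -0.10]
  [  -0.10     0.90    -0.05    -0.05]
  [  -0.15    -0.35     0.95    -0.10]
  [  -0.10     0.00    -0.05     0.95]
Compute the cofactors C_ij = (−1)^(i+j)·(3×3 minor ij) of I−A; the adjugate is their transpose:
adj(I−A) = Cᵀ =
  [ 0.790250   0.465500   0.406750   0.150500]
  [ 0.102500   0.639125   0.085000   0.053375]
  [ 0.172250   0.315875   0.640000   0.102125]
  [ 0.092250   0.065625   0.076500   0.557625]
det(I−A) = Σ_j (I−A)_1j·C_1j = (0.80)(0.790250) + (-0.35)(0.102500) + (-0.45)(0.172250) + (-0.10)(0.092250) = 0.5095875
(I − A)⁻¹ = adj(I−A) / det(I−A) ≈
  [   1.5508     0.9135     0.7982     0.2953]
  [   0.2011     1.2542     0.1668     0.1047]
  [   0.3380     0.6199     1.2559     0.2004]
  [   0.1810     0.1288     0.1501     1.0943]
First solve x = (I − A)⁻¹ d = adj(I−A)·d / det(I−A); in particular x_4 = (0.092250·25 + 0.065625·45 + 0.076500·45 + 0.557625·150) / 0.5095875 = 92.345625 / 0.5095875 ≈ 181.2164.
Intermediate flow from 2 to 4: z_24 = a_24 · x_4 = 0.05 × 92.345625 / 0.5095875 = 4.61728125 / 0.5095875 ≈ 9.06.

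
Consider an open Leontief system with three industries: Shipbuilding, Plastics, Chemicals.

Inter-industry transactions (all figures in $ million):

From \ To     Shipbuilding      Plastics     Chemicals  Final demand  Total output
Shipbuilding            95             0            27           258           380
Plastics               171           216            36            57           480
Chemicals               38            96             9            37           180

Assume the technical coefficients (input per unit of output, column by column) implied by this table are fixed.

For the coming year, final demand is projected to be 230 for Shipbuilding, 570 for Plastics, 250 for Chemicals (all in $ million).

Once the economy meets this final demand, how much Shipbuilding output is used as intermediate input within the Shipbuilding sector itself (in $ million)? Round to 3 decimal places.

Technical coefficients a_ij = z_ij / X_j:
  a_11 = 95/380 = 0.25, a_21 = 171/380 = 0.45, a_31 = 38/380 = 0.10
  a_12 = 0/480 = 0.00, a_22 = 216/480 = 0.45, a_32 = 96/480 = 0.20
  a_13 = 27/180 = 0.15, a_23 = 36/180 = 0.20, a_33 = 9/180 = 0.05
I − A =
  [   0.75     0.00    -0.15]
  [  -0.45     0.55    -0.20]
  [  -0.10    -0.20     0.95]
Cofactors of I−A, C_ij = (−1)^(i+j)·(minor ij) (rows/columns in the sector order above):
  C_11 = (0.55)(0.95) − (-0.20)(-0.20) = 0.4825
  C_12 = −[(-0.45)(0.95) − (-0.20)(-0.10)] = 0.4475
  C_13 = (-0.45)(-0.20) − (0.55)(-0.10) = 0.1450
  C_21 = −[(0.00)(0.95) − (-0.15)(-0.20)] = 0.0300
  C_22 = (0.75)(0.95) − (-0.15)(-0.10) = 0.6975
  C_23 = −[(0.75)(-0.20) − (0.00)(-0.10)] = 0.1500
  C_31 = (0.00)(-0.20) − (-0.15)(0.55) = 0.0825
  C_32 = −[(0.75)(-0.20) − (-0.15)(-0.45)] = 0.2175
  C_33 = (0.75)(0.55) − (0.00)(-0.45) = 0.4125
det(I−A) = Σ_j (I−A)_1j·C_1j = (0.75)(0.4825) + (0.00)(0.4475) + (-0.15)(0.1450) = 0.340125
adj(I−A) = Cᵀ =
  [ 0.4825   0.0300   0.0825]
  [ 0.4475   0.6975   0.2175]
  [ 0.1450   0.1500   0.4125]
(I − A)⁻¹ = adj(I−A) / det(I−A) ≈
  [   1.4186     0.0882     0.2426]
  [   1.3157     2.0507     0.6395]
  [   0.4263     0.4410     1.2128]
First solve x = (I − A)⁻¹ d = adj(I−A)·d / det(I−A); in particular x_1 = (0.4825·230 + 0.0300·570 + 0.0825·250) / 0.340125 = 148.70 / 0.340125 ≈ 437.19221.
Intermediate flow from 1 to 1: z_11 = a_11 · x_1 = 0.25 × 148.70 / 0.340125 = 37.175 / 0.340125 ≈ 109.298.

z_11 = 109.298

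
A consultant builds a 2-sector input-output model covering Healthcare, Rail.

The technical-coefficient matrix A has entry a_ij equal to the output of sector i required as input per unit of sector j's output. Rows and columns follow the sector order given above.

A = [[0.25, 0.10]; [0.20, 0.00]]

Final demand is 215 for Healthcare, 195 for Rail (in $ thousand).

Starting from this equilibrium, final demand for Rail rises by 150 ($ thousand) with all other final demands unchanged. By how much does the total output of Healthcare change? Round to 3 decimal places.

Δx_H = 20.548

I − A =
  [   0.75    -0.10]
  [  -0.20     1.00]
det(I−A) = (0.75)(1.00) − (-0.10)(-0.20) = 0.7300
adj(I−A) = [[1.00, 0.10], [0.20, 0.75]]
(I − A)⁻¹ = adj(I−A) / det(I−A) ≈
  [   1.3699     0.1370]
  [   0.2740     1.0274]
Δx = (I − A)⁻¹ Δd with Δd having +150 in the Rail component and 0 elsewhere.
So Δx_H = L_HR · (+150), where L_HR = adj(I−A)_HR / det(I−A) = 0.10 / 0.7300.
Δx_H = 0.10 × (+150) / 0.7300 = 15.00 / 0.7300 ≈ 20.548.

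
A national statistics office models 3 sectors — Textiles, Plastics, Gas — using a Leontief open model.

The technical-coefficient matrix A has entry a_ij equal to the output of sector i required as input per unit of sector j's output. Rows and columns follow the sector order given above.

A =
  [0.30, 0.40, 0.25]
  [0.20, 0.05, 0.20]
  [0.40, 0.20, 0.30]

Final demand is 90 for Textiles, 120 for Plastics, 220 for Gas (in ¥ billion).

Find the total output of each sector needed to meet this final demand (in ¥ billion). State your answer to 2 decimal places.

I − A =
  [   0.70    -0.40    -0.25]
  [  -0.20     0.95    -0.20]
  [  -0.40    -0.20     0.70]
Cofactors of I−A, C_ij = (−1)^(i+j)·(minor ij) (rows/columns in the sector order above):
  C_11 = (0.95)(0.70) − (-0.20)(-0.20) = 0.6250
  C_12 = −[(-0.20)(0.70) − (-0.20)(-0.40)] = 0.2200
  C_13 = (-0.20)(-0.20) − (0.95)(-0.40) = 0.4200
  C_21 = −[(-0.40)(0.70) − (-0.25)(-0.20)] = 0.3300
  C_22 = (0.70)(0.70) − (-0.25)(-0.40) = 0.3900
  C_23 = −[(0.70)(-0.20) − (-0.40)(-0.40)] = 0.3000
  C_31 = (-0.40)(-0.20) − (-0.25)(0.95) = 0.3175
  C_32 = −[(0.70)(-0.20) − (-0.25)(-0.20)] = 0.1900
  C_33 = (0.70)(0.95) − (-0.40)(-0.20) = 0.5850
det(I−A) = Σ_j (I−A)_1j·C_1j = (0.70)(0.6250) + (-0.40)(0.2200) + (-0.25)(0.4200) = 0.2445
adj(I−A) = Cᵀ =
  [ 0.6250   0.3300   0.3175]
  [ 0.2200   0.3900   0.1900]
  [ 0.4200   0.3000   0.5850]
(I − A)⁻¹ = adj(I−A) / det(I−A) ≈
  [   2.5562     1.3497     1.2986]
  [   0.8998     1.5951     0.7771]
  [   1.7178     1.2270     2.3926]
x = (I − A)⁻¹ d = adj(I−A)·d / det(I−A), with det(I−A) = 0.2445:
  x_T = (0.6250·90 + 0.3300·120 + 0.3175·220) / 0.2445 = 165.70 / 0.2445 ≈ 677.71
  x_P = (0.2200·90 + 0.3900·120 + 0.1900·220) / 0.2445 = 108.40 / 0.2445 ≈ 443.35
  x_G = (0.4200·90 + 0.3000·120 + 0.5850·220) / 0.2445 = 202.50 / 0.2445 ≈ 828.22

x_T = 677.71, x_P = 443.35, x_G = 828.22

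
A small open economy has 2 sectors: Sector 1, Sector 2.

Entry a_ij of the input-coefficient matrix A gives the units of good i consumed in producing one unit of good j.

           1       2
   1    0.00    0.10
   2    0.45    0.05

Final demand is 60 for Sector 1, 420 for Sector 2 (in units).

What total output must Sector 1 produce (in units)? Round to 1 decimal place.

I − A =
  [   1.00    -0.10]
  [  -0.45     0.95]
det(I−A) = (1.00)(0.95) − (-0.10)(-0.45) = 0.9050
adj(I−A) = [[0.95, 0.10], [0.45, 1.00]]
(I − A)⁻¹ = adj(I−A) / det(I−A) ≈
  [   1.0497     0.1105]
  [   0.4972     1.1050]
x = (I − A)⁻¹ d = adj(I−A)·d / det(I−A), with det(I−A) = 0.9050:
  x_1 = (0.95·60 + 0.10·420) / 0.9050 = 99.00 / 0.9050 ≈ 109.4
  x_2 = (0.45·60 + 1.00·420) / 0.9050 = 447.00 / 0.9050 ≈ 493.9

x_1 = 109.4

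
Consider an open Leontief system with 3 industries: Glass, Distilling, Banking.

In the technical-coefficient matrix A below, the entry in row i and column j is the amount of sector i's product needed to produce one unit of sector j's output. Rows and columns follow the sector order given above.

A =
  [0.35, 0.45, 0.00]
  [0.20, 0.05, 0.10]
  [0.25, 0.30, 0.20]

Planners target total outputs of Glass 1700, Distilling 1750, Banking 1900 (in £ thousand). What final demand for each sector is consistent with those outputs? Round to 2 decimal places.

I − A =
  [   0.65    -0.45     0.00]
  [  -0.20     0.95    -0.10]
  [  -0.25    -0.30     0.80]
d = (I − A) x:
  d_1 = (+0.65)·1700 + (-0.45)·1750 + (+0.00)·1900 = 317.50
  d_2 = (-0.20)·1700 + (+0.95)·1750 + (-0.10)·1900 = 1132.50
  d_3 = (-0.25)·1700 + (-0.30)·1750 + (+0.80)·1900 = 570.00

d_1 = 317.50, d_2 = 1132.50, d_3 = 570.00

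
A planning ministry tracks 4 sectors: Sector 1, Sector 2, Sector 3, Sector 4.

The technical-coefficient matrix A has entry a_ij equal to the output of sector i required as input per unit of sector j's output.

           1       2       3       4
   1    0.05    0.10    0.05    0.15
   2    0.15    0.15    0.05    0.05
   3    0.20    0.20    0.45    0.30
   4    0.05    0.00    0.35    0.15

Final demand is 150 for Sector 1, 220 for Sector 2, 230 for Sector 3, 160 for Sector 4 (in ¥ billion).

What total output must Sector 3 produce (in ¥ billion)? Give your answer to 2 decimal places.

I − A =
  [   0.95    -0.10    -0.05    -0.15]
  [  -0.15     0.85    -0.05    -0.05]
  [  -0.20    -0.20     0.55    -0.30]
  [  -0.05     0.00    -0.35     0.85]
Compute the cofactors C_ij = (−1)^(i+j)·(3×3 minor ij) of I−A; the adjugate is their transpose:
adj(I−A) = Cᵀ =
  [ 0.296125   0.055250   0.086750   0.086125]
  [ 0.068500   0.320500   0.071000   0.056000]
  [ 0.183250   0.178500   0.667000   0.278250]
  [ 0.092875   0.076750   0.279750   0.415375]
det(I−A) = Σ_j (I−A)_1j·C_1j = (0.95)(0.296125) + (-0.10)(0.068500) + (-0.05)(0.183250) + (-0.15)(0.092875) = 0.251375
(I − A)⁻¹ = adj(I−A) / det(I−A) ≈
  [   1.1780     0.2198     0.3451     0.3426]
  [   0.2725     1.2750     0.2824     0.2228]
  [   0.7290     0.7101     2.6534     1.1069]
  [   0.3695     0.3053     1.1129     1.6524]
x = (I − A)⁻¹ d = adj(I−A)·d / det(I−A), with det(I−A) = 0.251375:
  x_1 = (0.296125·150 + 0.055250·220 + 0.086750·230 + 0.086125·160) / 0.251375 = 90.30625 / 0.251375 ≈ 359.25
  x_2 = (0.068500·150 + 0.320500·220 + 0.071000·230 + 0.056000·160) / 0.251375 = 106.075 / 0.251375 ≈ 421.98
  x_3 = (0.183250·150 + 0.178500·220 + 0.667000·230 + 0.278250·160) / 0.251375 = 264.6875 / 0.251375 ≈ 1052.96
  x_4 = (0.092875·150 + 0.076750·220 + 0.279750·230 + 0.415375·160) / 0.251375 = 161.61875 / 0.251375 ≈ 642.94

x_3 = 1052.96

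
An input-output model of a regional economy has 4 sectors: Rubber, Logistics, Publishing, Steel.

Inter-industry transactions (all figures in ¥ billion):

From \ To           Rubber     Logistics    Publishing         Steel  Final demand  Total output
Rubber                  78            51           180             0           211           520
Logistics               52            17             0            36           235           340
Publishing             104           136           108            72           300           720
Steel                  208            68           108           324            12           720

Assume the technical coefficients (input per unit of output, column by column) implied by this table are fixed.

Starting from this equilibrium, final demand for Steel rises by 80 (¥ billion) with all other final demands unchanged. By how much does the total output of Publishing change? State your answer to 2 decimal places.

Technical coefficients a_ij = z_ij / X_j:
  a_RR = 78/520 = 0.15, a_LR = 52/520 = 0.10, a_PR = 104/520 = 0.20, a_SR = 208/520 = 0.40
  a_RL = 51/340 = 0.15, a_LL = 17/340 = 0.05, a_PL = 136/340 = 0.40, a_SL = 68/340 = 0.20
  a_RP = 180/720 = 0.25, a_LP = 0/720 = 0.00, a_PP = 108/720 = 0.15, a_SP = 108/720 = 0.15
  a_RS = 0/720 = 0.00, a_LS = 36/720 = 0.05, a_PS = 72/720 = 0.10, a_SS = 324/720 = 0.45
I − A =
  [   0.85    -0.15    -0.25     0.00]
  [  -0.10     0.95     0.00    -0.05]
  [  -0.20    -0.40     0.85    -0.10]
  [  -0.40    -0.20    -0.15     0.55]
Compute the cofactors C_ij = (−1)^(i+j)·(3×3 minor ij) of I−A; the adjugate is their transpose:
adj(I−A) = Cᵀ =
  [ 0.418375   0.127875   0.129250   0.035125]
  [ 0.063750   0.347125   0.025125   0.036125]
  [ 0.172500   0.226500   0.424375   0.097750]
  [ 0.374500   0.281000   0.218875   0.616125]
det(I−A) = Σ_j (I−A)_1j·C_1j = (0.85)(0.418375) + (-0.15)(0.063750) + (-0.25)(0.172500) + (0.00)(0.374500) = 0.30293125
(I − A)⁻¹ = adj(I−A) / det(I−A) ≈
  [   1.3811     0.4221     0.4267     0.1160]
  [   0.2104     1.1459     0.0829     0.1193]
  [   0.5694     0.7477     1.4009     0.3227]
  [   1.2363     0.9276     0.7225     2.0339]
Δx = (I − A)⁻¹ Δd with Δd having +80 in the Steel component and 0 elsewhere.
So Δx_P = L_PS · (+80), where L_PS = adj(I−A)_PS / det(I−A) = 0.097750 / 0.30293125.
Δx_P = 0.097750 × (+80) / 0.30293125 = 7.82 / 0.30293125 ≈ 25.81.

Δx_P = 25.81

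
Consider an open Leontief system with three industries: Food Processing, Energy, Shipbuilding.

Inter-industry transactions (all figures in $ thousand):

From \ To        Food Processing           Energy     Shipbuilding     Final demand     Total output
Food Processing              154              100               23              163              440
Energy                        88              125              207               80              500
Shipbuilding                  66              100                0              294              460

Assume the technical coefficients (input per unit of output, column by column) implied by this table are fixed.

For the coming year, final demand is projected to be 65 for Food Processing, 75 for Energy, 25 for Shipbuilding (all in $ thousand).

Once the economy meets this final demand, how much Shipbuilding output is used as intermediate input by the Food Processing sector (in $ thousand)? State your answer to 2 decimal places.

Technical coefficients a_ij = z_ij / X_j:
  a_11 = 154/440 = 0.35, a_21 = 88/440 = 0.20, a_31 = 66/440 = 0.15
  a_12 = 100/500 = 0.20, a_22 = 125/500 = 0.25, a_32 = 100/500 = 0.20
  a_13 = 23/460 = 0.05, a_23 = 207/460 = 0.45, a_33 = 0/460 = 0.00
I − A =
  [   0.65    -0.20    -0.05]
  [  -0.20     0.75    -0.45]
  [  -0.15    -0.20     1.00]
Cofactors of I−A, C_ij = (−1)^(i+j)·(minor ij) (rows/columns in the sector order above):
  C_11 = (0.75)(1.00) − (-0.45)(-0.20) = 0.6600
  C_12 = −[(-0.20)(1.00) − (-0.45)(-0.15)] = 0.2675
  C_13 = (-0.20)(-0.20) − (0.75)(-0.15) = 0.1525
  C_21 = −[(-0.20)(1.00) − (-0.05)(-0.20)] = 0.2100
  C_22 = (0.65)(1.00) − (-0.05)(-0.15) = 0.6425
  C_23 = −[(0.65)(-0.20) − (-0.20)(-0.15)] = 0.1600
  C_31 = (-0.20)(-0.45) − (-0.05)(0.75) = 0.1275
  C_32 = −[(0.65)(-0.45) − (-0.05)(-0.20)] = 0.3025
  C_33 = (0.65)(0.75) − (-0.20)(-0.20) = 0.4475
det(I−A) = Σ_j (I−A)_1j·C_1j = (0.65)(0.6600) + (-0.20)(0.2675) + (-0.05)(0.1525) = 0.367875
adj(I−A) = Cᵀ =
  [ 0.6600   0.2100   0.1275]
  [ 0.2675   0.6425   0.3025]
  [ 0.1525   0.1600   0.4475]
(I − A)⁻¹ = adj(I−A) / det(I−A) ≈
  [   1.7941     0.5708     0.3466]
  [   0.7271     1.7465     0.8223]
  [   0.4145     0.4349     1.2164]
First solve x = (I − A)⁻¹ d = adj(I−A)·d / det(I−A); in particular x_1 = (0.6600·65 + 0.2100·75 + 0.1275·25) / 0.367875 = 61.8375 / 0.367875 ≈ 168.0938.
Intermediate flow from 3 to 1: z_31 = a_31 · x_1 = 0.15 × 61.8375 / 0.367875 = 9.275625 / 0.367875 ≈ 25.21.

z_31 = 25.21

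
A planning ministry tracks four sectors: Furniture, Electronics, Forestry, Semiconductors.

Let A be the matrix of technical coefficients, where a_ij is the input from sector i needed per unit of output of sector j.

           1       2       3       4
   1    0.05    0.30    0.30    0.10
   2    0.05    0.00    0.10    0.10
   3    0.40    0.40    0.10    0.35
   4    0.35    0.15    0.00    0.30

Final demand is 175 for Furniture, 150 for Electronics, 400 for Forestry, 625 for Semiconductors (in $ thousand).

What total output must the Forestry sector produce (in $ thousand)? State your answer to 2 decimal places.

I − A =
  [   0.95    -0.30    -0.30    -0.10]
  [  -0.05     1.00    -0.10    -0.10]
  [  -0.40    -0.40     0.90    -0.35]
  [  -0.35    -0.15     0.00     0.70]
Compute the cofactors C_ij = (−1)^(i+j)·(3×3 minor ij) of I−A; the adjugate is their transpose:
adj(I−A) = Cᵀ =
  [ 0.583250   0.302250   0.228000   0.240500]
  [ 0.103250   0.446250   0.084000   0.120500]
  [ 0.427125   0.428625   0.594000   0.419250]
  [ 0.313750   0.246750   0.132000   0.665500]
det(I−A) = Σ_j (I−A)_1j·C_1j = (0.95)(0.583250) + (-0.30)(0.103250) + (-0.30)(0.427125) + (-0.10)(0.313750) = 0.3636
(I − A)⁻¹ = adj(I−A) / det(I−A) ≈
  [   1.6041     0.8313     0.6271     0.6614]
  [   0.2840     1.2273     0.2310     0.3314]
  [   1.1747     1.1788     1.6337     1.1531]
  [   0.8629     0.6786     0.3630     1.8303]
x = (I − A)⁻¹ d = adj(I−A)·d / det(I−A), with det(I−A) = 0.3636:
  x_1 = (0.583250·175 + 0.302250·150 + 0.228000·400 + 0.240500·625) / 0.3636 = 388.91875 / 0.3636 ≈ 1069.63
  x_2 = (0.103250·175 + 0.446250·150 + 0.084000·400 + 0.120500·625) / 0.3636 = 193.91875 / 0.3636 ≈ 533.33
  x_3 = (0.427125·175 + 0.428625·150 + 0.594000·400 + 0.419250·625) / 0.3636 = 638.671875 / 0.3636 ≈ 1756.52
  x_4 = (0.313750·175 + 0.246750·150 + 0.132000·400 + 0.665500·625) / 0.3636 = 560.65625 / 0.3636 ≈ 1541.96

x_3 = 1756.52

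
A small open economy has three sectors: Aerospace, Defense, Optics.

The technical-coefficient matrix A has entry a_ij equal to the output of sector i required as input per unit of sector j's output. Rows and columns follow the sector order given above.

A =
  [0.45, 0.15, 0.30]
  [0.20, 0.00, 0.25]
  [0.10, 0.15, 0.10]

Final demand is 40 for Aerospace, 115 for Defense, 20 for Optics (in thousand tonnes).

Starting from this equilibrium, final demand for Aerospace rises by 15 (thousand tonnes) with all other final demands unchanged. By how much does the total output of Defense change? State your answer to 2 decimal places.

I − A =
  [   0.55    -0.15    -0.30]
  [  -0.20     1.00    -0.25]
  [  -0.10    -0.15     0.90]
Cofactors of I−A, C_ij = (−1)^(i+j)·(minor ij) (rows/columns in the sector order above):
  C_11 = (1.00)(0.90) − (-0.25)(-0.15) = 0.8625
  C_12 = −[(-0.20)(0.90) − (-0.25)(-0.10)] = 0.2050
  C_13 = (-0.20)(-0.15) − (1.00)(-0.10) = 0.1300
  C_21 = −[(-0.15)(0.90) − (-0.30)(-0.15)] = 0.1800
  C_22 = (0.55)(0.90) − (-0.30)(-0.10) = 0.4650
  C_23 = −[(0.55)(-0.15) − (-0.15)(-0.10)] = 0.0975
  C_31 = (-0.15)(-0.25) − (-0.30)(1.00) = 0.3375
  C_32 = −[(0.55)(-0.25) − (-0.30)(-0.20)] = 0.1975
  C_33 = (0.55)(1.00) − (-0.15)(-0.20) = 0.5200
det(I−A) = Σ_j (I−A)_1j·C_1j = (0.55)(0.8625) + (-0.15)(0.2050) + (-0.30)(0.1300) = 0.404625
adj(I−A) = Cᵀ =
  [ 0.8625   0.1800   0.3375]
  [ 0.2050   0.4650   0.1975]
  [ 0.1300   0.0975   0.5200]
(I − A)⁻¹ = adj(I−A) / det(I−A) ≈
  [   2.1316     0.4449     0.8341]
  [   0.5066     1.1492     0.4881]
  [   0.3213     0.2410     1.2851]
Δx = (I − A)⁻¹ Δd with Δd having +15 in the Aerospace component and 0 elsewhere.
So Δx_2 = L_21 · (+15), where L_21 = adj(I−A)_21 / det(I−A) = 0.2050 / 0.404625.
Δx_2 = 0.2050 × (+15) / 0.404625 = 3.075 / 0.404625 ≈ 7.60.

Δx_2 = 7.60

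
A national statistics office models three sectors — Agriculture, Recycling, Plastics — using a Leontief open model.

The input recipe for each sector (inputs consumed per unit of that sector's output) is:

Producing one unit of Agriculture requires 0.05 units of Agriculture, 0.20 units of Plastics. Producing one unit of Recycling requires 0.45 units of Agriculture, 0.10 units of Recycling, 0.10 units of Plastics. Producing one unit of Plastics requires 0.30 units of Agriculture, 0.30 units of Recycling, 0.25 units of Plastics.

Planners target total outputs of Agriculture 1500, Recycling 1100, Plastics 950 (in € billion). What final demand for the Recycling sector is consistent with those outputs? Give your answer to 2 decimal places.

I − A =
  [   0.95    -0.45    -0.30]
  [   0.00     0.90    -0.30]
  [  -0.20    -0.10     0.75]
d = (I − A) x:
  d_A = (+0.95)·1500 + (-0.45)·1100 + (-0.30)·950 = 645.00
  d_R = (+0.00)·1500 + (+0.90)·1100 + (-0.30)·950 = 705.00
  d_P = (-0.20)·1500 + (-0.10)·1100 + (+0.75)·950 = 302.50

d_R = 705.00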